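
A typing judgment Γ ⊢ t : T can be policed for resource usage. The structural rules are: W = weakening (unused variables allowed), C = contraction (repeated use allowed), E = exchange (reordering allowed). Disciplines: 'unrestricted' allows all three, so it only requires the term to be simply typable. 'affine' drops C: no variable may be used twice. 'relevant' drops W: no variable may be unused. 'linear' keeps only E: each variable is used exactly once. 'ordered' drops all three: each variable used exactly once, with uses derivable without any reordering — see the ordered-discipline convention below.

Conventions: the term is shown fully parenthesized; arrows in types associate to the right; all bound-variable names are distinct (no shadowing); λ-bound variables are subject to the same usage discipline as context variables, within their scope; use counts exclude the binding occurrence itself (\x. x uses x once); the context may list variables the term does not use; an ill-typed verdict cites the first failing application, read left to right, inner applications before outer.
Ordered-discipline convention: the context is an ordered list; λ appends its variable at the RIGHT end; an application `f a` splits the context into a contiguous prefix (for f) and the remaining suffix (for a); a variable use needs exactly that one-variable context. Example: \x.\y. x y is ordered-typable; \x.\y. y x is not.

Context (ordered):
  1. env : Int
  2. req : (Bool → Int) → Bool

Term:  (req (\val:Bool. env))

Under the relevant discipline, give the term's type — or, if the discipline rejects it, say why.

not well-typed under relevant — needs weakening: val unused
usage: env ×1, req ×1, val (λ-bound) ×0
order of uses: req, env
typing: ✓ — Bool
all disciplines: ordered ✗ · linear ✗ · affine ✓ · relevant ✗ · unrestricted ✓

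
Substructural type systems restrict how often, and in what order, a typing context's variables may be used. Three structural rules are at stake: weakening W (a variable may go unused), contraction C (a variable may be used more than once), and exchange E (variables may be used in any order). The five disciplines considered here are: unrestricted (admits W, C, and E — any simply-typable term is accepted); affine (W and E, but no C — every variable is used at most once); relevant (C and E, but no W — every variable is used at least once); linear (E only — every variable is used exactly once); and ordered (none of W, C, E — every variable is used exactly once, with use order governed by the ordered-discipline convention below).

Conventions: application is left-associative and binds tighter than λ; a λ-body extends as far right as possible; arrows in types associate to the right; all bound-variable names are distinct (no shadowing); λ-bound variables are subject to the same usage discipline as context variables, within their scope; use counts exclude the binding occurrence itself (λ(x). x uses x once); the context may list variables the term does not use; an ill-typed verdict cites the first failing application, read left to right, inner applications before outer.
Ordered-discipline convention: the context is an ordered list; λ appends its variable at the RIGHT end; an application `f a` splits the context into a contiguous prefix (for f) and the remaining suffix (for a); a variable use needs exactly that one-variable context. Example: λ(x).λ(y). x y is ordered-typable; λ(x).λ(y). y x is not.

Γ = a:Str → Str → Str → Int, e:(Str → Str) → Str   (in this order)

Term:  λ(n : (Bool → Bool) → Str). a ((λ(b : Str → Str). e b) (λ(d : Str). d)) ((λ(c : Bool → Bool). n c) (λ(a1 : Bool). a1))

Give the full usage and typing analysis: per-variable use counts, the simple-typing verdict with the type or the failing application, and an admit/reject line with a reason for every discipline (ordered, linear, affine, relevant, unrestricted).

variable uses: a=1; e=1; n [bound]=1; b [bound]=1; d [bound]=1; c [bound]=1; a1 [bound]=1
left-to-right use order: a, e, b, d, n, c, a1
typing: well-typed — term : ((Bool → Bool) → Str) → Str → Int
ordered: ✓, single-use (a, e, n, b, d, c, a1), ordered derivation ok
linear: ✓, a, e, n, b, d, c, a1: one use apiece
affine: ✓, no duplicate uses among a, e, n, b, d, c, a1
relevant: ✓, none of a, e, n, b, d, c, a1 goes unused
unrestricted: ✓, well-typed at ((Bool → Bool) → Str) → Str → Int; no restrictions here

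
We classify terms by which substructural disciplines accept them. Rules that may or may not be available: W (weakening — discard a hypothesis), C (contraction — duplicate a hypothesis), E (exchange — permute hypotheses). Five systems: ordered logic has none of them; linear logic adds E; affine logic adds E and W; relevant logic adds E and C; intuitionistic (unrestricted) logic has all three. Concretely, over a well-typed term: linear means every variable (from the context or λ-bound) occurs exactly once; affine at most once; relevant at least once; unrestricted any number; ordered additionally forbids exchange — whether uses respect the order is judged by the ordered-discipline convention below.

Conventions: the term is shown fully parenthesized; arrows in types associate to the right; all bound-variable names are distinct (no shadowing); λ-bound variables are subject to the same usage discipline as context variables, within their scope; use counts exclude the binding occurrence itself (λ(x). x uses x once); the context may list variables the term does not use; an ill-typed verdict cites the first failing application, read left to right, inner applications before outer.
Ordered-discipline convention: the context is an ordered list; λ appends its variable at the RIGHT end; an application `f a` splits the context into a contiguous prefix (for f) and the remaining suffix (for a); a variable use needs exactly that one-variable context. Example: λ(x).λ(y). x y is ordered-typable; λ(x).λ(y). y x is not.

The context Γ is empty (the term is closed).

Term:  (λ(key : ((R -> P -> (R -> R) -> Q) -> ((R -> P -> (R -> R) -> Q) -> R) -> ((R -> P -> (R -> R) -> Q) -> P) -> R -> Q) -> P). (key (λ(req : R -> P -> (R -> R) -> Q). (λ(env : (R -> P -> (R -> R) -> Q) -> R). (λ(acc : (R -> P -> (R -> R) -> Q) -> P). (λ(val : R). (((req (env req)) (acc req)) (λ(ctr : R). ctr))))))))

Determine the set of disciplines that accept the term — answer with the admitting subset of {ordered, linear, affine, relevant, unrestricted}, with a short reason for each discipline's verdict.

admitted in: unrestricted
usage: key (bound) ×1; req (bound) ×3; env (bound) ×1; acc (bound) ×1; val (bound) ×0; ctr (bound) ×1
use order (left to right): key, req, env, req, acc, req, ctr
typing: the term checks, with type (((R -> P -> (R -> R) -> Q) -> ((R -> P -> (R -> R) -> Q) -> R) -> ((R -> P -> (R -> R) -> Q) -> P) -> R -> Q) -> P) -> P
ordered: ✗, req ×3 used more than once (contraction); val left unused
linear: ✗, req ×3 used more than once (contraction); val left unused
affine: ✗, req ×3 used more than once (contraction)
relevant: ✗, val left unused
unrestricted: ✓, typability at (((R -> P -> (R -> R) -> Q) -> ((R -> P -> (R -> R) -> Q) -> R) -> ((R -> P -> (R -> R) -> Q) -> P) -> R -> Q) -> P) -> P is all that's needed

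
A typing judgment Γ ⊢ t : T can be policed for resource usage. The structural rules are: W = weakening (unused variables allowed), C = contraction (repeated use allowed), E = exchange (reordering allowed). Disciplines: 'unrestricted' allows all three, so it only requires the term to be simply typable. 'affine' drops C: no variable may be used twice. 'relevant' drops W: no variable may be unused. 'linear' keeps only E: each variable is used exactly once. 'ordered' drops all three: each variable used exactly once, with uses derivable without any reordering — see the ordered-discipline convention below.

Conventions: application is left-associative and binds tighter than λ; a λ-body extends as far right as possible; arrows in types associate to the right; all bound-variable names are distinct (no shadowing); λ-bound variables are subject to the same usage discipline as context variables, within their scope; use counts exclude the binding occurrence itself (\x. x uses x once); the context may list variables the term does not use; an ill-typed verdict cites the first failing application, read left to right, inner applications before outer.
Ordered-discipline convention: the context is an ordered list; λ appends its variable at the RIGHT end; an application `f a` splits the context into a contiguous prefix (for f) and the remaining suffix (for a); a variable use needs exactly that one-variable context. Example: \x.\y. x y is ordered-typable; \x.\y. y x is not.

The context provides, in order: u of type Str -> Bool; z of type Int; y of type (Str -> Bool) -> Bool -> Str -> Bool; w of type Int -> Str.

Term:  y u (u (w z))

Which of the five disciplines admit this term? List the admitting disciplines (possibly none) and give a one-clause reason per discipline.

admitting disciplines: relevant, unrestricted
use counts: u: 2, z: 1, y: 1, w: 1
uses in reading order: y, u, u, w, z
typing: ✓ — Str -> Bool
ordered: ✗ — needs contraction — u ×2
linear: ✗ — needs contraction — u ×2
affine: ✗ — needs contraction — u ×2
relevant: ✓ — every one of u, z, y, w appears
unrestricted: ✓ — typability at Str -> Bool is all that's needed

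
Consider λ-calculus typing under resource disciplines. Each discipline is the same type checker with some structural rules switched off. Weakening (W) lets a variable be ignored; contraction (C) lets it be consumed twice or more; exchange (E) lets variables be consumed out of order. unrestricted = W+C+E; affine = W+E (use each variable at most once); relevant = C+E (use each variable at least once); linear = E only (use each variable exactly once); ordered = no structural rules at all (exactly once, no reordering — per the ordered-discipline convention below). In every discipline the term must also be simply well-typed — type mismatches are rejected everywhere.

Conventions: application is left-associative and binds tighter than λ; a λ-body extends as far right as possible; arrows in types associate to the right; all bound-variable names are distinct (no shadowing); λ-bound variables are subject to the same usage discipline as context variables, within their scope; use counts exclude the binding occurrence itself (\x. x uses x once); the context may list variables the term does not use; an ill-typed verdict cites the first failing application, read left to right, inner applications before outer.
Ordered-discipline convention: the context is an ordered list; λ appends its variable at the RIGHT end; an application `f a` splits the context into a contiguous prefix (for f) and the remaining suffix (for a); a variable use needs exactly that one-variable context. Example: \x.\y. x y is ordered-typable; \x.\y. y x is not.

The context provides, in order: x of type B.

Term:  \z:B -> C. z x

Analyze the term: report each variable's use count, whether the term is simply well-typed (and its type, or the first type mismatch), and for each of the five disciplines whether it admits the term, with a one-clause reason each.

use counts: x: 1, z [bound]: 1
order of uses: z, x
typing: ✓ — (B -> C) -> C
ordered: ✗ — needs exchange: uses follow z, x
linear: ✓ — each of x, z used exactly once
affine: ✓ — none of x, z used more than once
relevant: ✓ — at least one use each (x, z)
unrestricted: ✓ — typability at (B -> C) -> C is all that's needed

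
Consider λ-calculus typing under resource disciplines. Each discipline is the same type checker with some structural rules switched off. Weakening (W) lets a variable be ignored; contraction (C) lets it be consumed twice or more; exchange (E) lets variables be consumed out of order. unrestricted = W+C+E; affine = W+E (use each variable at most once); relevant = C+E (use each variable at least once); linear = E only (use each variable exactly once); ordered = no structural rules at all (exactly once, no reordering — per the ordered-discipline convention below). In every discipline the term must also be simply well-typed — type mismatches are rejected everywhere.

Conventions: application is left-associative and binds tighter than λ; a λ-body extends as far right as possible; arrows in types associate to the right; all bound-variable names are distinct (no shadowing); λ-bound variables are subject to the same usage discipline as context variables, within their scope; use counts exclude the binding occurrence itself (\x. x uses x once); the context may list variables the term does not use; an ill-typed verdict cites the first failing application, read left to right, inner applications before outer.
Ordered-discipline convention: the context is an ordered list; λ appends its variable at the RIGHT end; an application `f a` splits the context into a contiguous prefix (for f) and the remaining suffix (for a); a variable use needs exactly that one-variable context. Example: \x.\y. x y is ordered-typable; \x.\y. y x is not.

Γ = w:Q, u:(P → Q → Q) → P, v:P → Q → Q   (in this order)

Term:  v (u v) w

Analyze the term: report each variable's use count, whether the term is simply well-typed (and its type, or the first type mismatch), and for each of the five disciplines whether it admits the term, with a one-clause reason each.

usage: w=1; u=1; v=2
use order (left to right): v, u, v, w
typing: well-typed — term : Q
ordered: ✗ — uses contraction: v ×2
linear: ✗ — uses contraction: v ×2
affine: ✗ — uses contraction: v ×2
relevant: ✓ — w, u, v: all used, weakening unneeded
unrestricted: ✓ — type-checks (Q) and nothing is barred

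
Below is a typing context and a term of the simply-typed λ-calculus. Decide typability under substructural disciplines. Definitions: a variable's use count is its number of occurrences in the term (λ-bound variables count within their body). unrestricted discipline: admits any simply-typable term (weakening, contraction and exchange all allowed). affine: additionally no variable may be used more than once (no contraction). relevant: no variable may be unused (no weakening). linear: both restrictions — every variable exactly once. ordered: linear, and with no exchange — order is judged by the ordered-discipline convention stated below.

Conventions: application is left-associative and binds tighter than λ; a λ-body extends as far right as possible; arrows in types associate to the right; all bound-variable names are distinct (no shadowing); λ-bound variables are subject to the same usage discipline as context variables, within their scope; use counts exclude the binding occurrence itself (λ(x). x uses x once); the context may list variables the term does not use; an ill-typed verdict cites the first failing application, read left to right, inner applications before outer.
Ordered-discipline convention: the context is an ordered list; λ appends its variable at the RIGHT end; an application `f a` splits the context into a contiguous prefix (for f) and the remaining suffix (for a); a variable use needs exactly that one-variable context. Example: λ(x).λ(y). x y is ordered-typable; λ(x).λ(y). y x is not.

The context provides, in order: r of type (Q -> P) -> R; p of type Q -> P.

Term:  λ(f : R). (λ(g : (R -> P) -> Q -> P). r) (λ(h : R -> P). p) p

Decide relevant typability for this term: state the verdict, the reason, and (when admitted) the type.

no — unused: f, g, h — weakening required
usage: r: 1, p: 2, f [bound]: 0, g [bound]: 0, h [bound]: 0
order of uses: r, p, p
typing: well-typed at R -> R
all disciplines: ordered ✗, linear ✗, affine ✗, relevant ✗, unrestricted ✓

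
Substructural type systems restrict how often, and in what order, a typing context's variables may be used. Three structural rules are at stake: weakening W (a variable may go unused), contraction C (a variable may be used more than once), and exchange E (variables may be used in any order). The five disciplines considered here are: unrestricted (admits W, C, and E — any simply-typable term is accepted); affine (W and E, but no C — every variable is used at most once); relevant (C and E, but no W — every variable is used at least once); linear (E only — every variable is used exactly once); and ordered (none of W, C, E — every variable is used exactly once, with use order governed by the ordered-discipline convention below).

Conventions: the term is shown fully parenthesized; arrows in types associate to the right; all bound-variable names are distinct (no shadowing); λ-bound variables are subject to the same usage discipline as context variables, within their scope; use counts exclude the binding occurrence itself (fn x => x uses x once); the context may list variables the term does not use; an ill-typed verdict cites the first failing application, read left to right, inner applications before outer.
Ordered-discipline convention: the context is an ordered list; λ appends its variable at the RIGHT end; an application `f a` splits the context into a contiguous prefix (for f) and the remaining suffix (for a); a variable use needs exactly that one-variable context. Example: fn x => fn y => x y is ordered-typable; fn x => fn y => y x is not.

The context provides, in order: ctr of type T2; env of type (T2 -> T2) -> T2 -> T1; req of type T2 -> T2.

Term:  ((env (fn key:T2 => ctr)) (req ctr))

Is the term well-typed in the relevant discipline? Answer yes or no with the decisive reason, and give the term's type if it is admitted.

no — key left unused
counts: ctr: 2×; env: 1×; req: 1×; key (bound): 0×
uses in reading order: env, ctr, req, ctr
typing: the term checks, with type T1
across the five disciplines: ordered ✗ · linear ✗ · affine ✗ · relevant ✗ · unrestricted ✓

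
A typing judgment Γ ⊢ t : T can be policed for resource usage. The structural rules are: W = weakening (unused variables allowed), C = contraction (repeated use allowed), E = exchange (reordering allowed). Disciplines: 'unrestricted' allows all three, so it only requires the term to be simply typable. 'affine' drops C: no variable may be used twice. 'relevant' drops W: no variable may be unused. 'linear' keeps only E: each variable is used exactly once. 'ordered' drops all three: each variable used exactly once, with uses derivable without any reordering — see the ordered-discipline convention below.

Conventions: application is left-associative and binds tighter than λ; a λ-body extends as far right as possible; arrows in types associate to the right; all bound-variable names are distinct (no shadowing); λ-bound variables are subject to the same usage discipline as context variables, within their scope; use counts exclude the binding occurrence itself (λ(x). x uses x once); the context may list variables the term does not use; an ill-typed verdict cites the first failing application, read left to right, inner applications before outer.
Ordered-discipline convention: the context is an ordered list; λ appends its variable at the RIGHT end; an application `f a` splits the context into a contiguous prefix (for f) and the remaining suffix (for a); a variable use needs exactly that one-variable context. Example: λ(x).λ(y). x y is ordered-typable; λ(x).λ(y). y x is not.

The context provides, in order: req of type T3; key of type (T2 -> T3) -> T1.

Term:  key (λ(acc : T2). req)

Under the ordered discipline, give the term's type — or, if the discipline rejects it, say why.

not well-typed under ordered — needs weakening: acc unused
counts: req: 1×, key: 1×, acc [bound]: 0×
uses in reading order: key, req
typing: well-typed at T1
all disciplines: ordered ✗ | linear ✗ | affine ✓ | relevant ✗ | unrestricted ✓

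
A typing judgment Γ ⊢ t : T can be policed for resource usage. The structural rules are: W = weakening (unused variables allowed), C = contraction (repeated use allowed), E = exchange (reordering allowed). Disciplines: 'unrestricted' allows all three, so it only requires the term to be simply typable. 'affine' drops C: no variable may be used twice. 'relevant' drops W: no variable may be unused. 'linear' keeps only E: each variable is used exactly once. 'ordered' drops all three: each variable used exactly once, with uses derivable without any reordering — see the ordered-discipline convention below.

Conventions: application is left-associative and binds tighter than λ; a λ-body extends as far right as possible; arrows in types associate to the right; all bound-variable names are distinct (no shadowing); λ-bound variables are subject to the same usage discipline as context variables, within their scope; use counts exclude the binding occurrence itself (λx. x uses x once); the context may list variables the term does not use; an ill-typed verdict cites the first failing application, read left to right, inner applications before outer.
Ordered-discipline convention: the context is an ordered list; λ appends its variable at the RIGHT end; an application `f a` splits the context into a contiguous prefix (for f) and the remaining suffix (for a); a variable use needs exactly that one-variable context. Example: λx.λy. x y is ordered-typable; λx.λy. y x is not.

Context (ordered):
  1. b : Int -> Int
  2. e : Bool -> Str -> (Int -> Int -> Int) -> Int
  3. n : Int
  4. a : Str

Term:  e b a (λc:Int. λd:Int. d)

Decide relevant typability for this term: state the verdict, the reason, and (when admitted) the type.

no — fails simple typing
variable uses: b ×1, e ×1, n ×0, a ×1, c (λ-bound) ×0, d (λ-bound) ×1
order of uses: e, b, a, d
typing: ill-typed: an argument Int -> Int mismatches the expected Bool
summary: ordered ✗, linear ✗, affine ✗, relevant ✗, unrestricted ✗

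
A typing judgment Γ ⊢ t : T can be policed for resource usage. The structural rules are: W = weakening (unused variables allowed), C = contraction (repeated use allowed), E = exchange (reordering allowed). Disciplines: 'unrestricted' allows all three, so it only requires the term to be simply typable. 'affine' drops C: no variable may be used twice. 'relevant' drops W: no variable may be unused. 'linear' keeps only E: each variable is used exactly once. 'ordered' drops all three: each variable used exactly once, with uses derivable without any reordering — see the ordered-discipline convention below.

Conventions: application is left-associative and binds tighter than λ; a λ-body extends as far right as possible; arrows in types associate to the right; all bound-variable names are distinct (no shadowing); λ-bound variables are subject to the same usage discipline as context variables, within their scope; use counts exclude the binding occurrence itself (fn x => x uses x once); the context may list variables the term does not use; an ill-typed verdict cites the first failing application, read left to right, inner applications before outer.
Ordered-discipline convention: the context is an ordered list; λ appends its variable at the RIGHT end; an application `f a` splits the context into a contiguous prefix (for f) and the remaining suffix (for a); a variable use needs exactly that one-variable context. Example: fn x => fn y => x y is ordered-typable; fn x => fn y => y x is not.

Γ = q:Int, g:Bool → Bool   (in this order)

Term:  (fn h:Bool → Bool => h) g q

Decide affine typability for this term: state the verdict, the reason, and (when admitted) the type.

no — not simply typable
use counts: q: 1×; g: 1×; h [bound]: 1×
order of uses: h, g, q
typing: ill-typed: argument of type Int where Bool is required
across the five disciplines: ordered ✗, linear ✗, affine ✗, relevant ✗, unrestricted ✗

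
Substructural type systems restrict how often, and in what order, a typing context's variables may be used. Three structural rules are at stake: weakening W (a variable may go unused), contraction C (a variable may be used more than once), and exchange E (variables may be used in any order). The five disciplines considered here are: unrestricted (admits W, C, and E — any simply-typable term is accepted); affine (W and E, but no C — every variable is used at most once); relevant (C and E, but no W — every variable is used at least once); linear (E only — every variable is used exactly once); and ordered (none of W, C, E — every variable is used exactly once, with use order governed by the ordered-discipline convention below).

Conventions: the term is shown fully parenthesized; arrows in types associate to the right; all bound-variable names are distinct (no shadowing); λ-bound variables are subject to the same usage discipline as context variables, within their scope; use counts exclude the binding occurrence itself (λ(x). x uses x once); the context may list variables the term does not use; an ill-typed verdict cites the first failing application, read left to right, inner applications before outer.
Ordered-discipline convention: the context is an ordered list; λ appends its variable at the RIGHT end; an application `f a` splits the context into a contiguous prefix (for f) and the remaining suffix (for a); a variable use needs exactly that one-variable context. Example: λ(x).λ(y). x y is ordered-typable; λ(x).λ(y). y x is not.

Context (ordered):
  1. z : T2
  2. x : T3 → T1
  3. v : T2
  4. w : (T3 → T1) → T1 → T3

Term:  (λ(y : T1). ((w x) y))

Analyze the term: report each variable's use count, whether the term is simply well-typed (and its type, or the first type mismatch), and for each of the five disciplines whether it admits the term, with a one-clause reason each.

usage: z: 0×, x: 1×, v: 0×, w: 1×, y (bound): 1×
left-to-right use order: w, x, y
typing: ✓ — T1 → T3
ordered ✗ (z, v never used (weakening))
linear ✗ (z, v never used (weakening))
affine ✓ (at most one use each (z, x, v, w, y))
relevant ✗ (z, v never used (weakening))
unrestricted ✓ (type-checks (T1 → T3) and nothing is barred)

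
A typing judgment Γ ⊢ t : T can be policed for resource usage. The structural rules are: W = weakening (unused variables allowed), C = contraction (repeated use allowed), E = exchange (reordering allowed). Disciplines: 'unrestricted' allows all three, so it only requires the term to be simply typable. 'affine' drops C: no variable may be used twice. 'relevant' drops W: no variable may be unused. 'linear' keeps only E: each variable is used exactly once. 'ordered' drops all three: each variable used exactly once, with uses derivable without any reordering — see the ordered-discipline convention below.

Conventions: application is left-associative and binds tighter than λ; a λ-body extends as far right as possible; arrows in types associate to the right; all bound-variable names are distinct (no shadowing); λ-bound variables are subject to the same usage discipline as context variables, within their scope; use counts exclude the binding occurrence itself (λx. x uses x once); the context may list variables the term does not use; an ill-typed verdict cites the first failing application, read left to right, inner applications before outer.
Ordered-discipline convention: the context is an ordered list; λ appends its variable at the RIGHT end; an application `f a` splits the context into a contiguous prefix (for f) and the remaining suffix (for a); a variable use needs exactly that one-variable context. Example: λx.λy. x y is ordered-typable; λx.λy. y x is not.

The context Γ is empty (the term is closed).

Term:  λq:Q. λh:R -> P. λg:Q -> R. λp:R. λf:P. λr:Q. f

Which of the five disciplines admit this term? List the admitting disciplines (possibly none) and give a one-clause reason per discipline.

admitting disciplines: affine, unrestricted
use counts: q (bound): 0×, h (bound): 0×, g (bound): 0×, p (bound): 0×, f (bound): 1×, r (bound): 0×
use order (left to right): f
typing: ✓ — Q -> (R -> P) -> (Q -> R) -> R -> P -> Q -> P
ordered ✗ (q, h, g, p, r left unused)
linear ✗ (q, h, g, p, r left unused)
affine ✓ (no duplicate uses among q, h, g, p, f, r)
relevant ✗ (q, h, g, p, r left unused)
unrestricted ✓ (typability at Q -> (R -> P) -> (Q -> R) -> R -> P -> Q -> P is all that's needed)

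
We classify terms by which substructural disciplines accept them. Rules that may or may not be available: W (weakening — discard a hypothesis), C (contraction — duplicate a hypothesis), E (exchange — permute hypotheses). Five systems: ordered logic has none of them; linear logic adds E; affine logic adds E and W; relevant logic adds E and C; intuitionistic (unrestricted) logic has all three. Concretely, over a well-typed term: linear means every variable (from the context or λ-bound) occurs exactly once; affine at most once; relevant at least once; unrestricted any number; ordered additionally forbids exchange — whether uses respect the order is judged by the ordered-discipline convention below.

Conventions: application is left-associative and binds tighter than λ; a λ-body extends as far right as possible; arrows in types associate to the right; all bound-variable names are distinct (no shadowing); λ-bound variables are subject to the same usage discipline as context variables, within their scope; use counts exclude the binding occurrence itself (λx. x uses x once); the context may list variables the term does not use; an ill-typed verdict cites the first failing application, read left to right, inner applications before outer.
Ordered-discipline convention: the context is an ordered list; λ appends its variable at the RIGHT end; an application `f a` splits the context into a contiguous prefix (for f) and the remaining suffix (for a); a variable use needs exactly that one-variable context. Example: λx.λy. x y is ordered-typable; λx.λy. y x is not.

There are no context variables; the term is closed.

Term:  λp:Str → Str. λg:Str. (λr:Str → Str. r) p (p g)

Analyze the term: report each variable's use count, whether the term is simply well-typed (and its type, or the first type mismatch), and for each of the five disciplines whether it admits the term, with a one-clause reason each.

counts: p (bound): 2, g (bound): 1, r (bound): 1
left-to-right use order: r, p, p, g
typing: well-typed at (Str → Str) → Str → Str
ordered: ✗ — needs contraction — p ×2
linear: ✗ — needs contraction — p ×2
affine: ✗ — needs contraction — p ×2
relevant: ✓ — none of p, g, r goes unused
unrestricted: ✓ — well-typed at (Str → Str) → Str → Str; no restrictions here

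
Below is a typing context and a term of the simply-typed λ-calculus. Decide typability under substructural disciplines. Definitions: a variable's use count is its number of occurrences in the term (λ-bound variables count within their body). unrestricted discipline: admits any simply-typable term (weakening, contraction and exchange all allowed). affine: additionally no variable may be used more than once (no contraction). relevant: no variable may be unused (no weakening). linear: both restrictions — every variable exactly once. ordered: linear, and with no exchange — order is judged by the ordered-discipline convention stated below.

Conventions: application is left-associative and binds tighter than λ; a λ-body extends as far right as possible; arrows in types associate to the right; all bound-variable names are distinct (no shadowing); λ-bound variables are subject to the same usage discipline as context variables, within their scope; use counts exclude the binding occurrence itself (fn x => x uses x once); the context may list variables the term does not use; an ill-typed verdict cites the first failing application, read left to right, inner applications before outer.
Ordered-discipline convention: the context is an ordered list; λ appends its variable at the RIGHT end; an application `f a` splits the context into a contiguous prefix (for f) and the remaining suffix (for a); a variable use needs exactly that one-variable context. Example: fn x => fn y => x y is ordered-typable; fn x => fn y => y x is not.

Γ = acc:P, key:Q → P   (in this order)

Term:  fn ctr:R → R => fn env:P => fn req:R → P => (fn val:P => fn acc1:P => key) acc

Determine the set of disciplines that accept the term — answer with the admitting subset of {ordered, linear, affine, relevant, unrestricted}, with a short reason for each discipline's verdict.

admitted by: affine, unrestricted
usage: acc=1, key=1, ctr (bound)=0, env (bound)=0, req (bound)=0, val (bound)=0, acc1 (bound)=0
order of uses: key, acc
typing: the term checks, with type (R → R) → P → (R → P) → P → Q → P
ordered: ✗, unused: ctr, env, req, val, acc1 — weakening required
linear: ✗, unused: ctr, env, req, val, acc1 — weakening required
affine: ✓, at most one use each (acc, key, ctr, env, req, val, acc1)
relevant: ✗, unused: ctr, env, req, val, acc1 — weakening required
unrestricted: ✓, well-typed at (R → R) → P → (R → P) → P → Q → P; no restrictions here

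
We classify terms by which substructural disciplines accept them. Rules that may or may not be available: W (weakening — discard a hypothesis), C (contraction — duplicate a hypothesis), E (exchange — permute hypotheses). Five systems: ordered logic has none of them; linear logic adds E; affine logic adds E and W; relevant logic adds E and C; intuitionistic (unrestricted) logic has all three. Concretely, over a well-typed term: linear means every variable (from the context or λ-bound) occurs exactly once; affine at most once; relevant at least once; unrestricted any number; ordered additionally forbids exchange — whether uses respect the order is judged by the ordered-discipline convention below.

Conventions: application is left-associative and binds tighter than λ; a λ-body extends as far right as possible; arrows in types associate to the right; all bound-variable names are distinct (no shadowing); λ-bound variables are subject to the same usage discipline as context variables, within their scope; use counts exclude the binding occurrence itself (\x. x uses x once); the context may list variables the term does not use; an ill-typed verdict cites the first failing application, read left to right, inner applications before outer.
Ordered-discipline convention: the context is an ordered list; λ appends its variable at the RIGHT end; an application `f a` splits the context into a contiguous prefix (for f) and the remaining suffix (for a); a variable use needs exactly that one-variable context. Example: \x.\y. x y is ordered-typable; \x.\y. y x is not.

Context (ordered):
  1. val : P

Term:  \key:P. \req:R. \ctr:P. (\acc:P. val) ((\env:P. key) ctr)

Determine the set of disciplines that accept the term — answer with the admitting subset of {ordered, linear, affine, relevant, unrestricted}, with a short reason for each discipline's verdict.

accepted by: affine, unrestricted
use counts: val: 1×; key [bound]: 1×; req [bound]: 0×; ctr [bound]: 1×; acc [bound]: 0×; env [bound]: 0×
uses in reading order: val, key, ctr
typing: ✓ — P → R → P → P
ordered ✗ (unused: req, acc, env — weakening required)
linear ✗ (unused: req, acc, env — weakening required)
affine ✓ (none of val, key, req, ctr, acc, env used more than once)
relevant ✗ (unused: req, acc, env — weakening required)
unrestricted ✓ (well-typed at P → R → P → P; no restrictions here)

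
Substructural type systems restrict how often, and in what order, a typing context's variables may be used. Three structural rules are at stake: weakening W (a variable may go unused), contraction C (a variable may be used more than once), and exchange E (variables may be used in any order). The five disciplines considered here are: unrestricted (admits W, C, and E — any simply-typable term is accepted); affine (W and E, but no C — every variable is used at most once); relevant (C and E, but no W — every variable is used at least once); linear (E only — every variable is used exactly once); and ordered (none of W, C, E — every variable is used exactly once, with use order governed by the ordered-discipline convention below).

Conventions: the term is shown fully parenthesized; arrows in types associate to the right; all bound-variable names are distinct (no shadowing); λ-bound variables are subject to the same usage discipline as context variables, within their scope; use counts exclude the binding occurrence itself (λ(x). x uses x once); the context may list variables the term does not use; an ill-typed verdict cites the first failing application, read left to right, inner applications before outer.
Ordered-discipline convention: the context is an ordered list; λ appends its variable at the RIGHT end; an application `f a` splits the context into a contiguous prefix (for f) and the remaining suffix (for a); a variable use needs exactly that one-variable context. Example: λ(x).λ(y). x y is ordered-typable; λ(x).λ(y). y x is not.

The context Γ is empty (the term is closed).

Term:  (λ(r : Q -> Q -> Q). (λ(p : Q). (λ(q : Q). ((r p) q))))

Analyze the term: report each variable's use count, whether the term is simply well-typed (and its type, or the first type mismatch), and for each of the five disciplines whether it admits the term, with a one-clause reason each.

use counts: r [bound]: 1×; p [bound]: 1×; q [bound]: 1×
use order (left to right): r, p, q
typing: well-typed — term : (Q -> Q -> Q) -> Q -> Q -> Q
ordered: ✓, r, p, q once each; derivable with no W/C/E
linear: ✓, single use per variable (r, p, q)
affine: ✓, at most one use each (r, p, q)
relevant: ✓, at least one use each (r, p, q)
unrestricted: ✓, simply typable at (Q -> Q -> Q) -> Q -> Q -> Q; W, C, E all held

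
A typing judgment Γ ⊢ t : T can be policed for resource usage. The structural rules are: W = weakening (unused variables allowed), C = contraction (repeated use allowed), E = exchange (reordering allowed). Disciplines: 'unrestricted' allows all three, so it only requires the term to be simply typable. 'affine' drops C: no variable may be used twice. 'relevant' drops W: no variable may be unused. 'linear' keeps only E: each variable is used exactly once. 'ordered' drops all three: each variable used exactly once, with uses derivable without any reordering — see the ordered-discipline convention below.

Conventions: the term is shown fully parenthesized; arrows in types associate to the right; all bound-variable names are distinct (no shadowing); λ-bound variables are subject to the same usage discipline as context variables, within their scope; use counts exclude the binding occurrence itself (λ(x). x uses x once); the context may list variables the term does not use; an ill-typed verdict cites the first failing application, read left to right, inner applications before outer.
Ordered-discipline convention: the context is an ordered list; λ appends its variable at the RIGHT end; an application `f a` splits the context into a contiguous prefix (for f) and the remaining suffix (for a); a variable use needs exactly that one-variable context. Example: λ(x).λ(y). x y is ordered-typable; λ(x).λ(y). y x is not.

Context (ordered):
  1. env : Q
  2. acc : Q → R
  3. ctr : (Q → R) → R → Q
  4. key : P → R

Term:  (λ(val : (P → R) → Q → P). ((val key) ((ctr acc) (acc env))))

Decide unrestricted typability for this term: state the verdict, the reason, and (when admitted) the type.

yes — type-checks (((P → R) → Q → P) → P) and nothing is barred; term : ((P → R) → Q → P) → P
counts: env: 1×; acc: 2×; ctr: 1×; key: 1×; val (bound): 1×
order of uses: val, key, ctr, acc, acc, env
typing: the term checks, with type ((P → R) → Q → P) → P
per-discipline verdicts: ordered ✗; linear ✗; affine ✗; relevant ✓; unrestricted ✓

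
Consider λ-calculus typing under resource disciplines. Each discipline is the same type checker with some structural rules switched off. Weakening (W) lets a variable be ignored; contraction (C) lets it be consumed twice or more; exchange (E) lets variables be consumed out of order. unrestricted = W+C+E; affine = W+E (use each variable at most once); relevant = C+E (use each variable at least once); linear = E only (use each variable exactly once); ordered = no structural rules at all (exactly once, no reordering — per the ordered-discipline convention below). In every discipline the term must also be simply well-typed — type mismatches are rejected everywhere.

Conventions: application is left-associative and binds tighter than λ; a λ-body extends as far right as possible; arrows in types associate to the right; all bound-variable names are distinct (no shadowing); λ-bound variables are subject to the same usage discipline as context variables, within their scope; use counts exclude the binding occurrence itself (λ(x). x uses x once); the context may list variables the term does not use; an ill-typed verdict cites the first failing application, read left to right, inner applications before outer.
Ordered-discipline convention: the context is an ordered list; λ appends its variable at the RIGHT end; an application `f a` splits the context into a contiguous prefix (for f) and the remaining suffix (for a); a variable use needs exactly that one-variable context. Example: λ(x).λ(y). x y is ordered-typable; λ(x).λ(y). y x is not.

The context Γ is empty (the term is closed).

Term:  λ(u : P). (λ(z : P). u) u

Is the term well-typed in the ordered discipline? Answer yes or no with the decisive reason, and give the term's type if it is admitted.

no — repeated use of u ×2; z left unused
counts: u [bound]: 2×, z [bound]: 0×
order of uses: u, u
typing: well-typed at P -> P
per-discipline verdicts: ordered ✗ | linear ✗ | affine ✗ | relevant ✗ | unrestricted ✓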